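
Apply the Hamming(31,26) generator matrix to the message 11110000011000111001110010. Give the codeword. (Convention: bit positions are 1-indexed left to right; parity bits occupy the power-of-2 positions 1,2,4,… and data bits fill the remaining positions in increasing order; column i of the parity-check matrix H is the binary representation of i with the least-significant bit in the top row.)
Codeword c = d · G (mod 2), d = 11110000011000111001110010:
  c[0] = d·G[:,0] = (11110000011000111001110010)·(11011010101101010101010101) mod 2 = 1+1+0+1+0+0+0+0+0+0+1+0+0+0+0+1+0+0+0+1+0+1+0+0+0+0 mod 2 = 1
  c[1] = d·G[:,1] = (11110000011000111001110010)·(10110110011011001100110011) mod 2 = 1+0+1+1+0+0+0+0+0+1+1+0+0+0+0+0+1+0+0+0+1+1+0+0+1+0 mod 2 = 1
  c[2] = d·G[:,2] = (11110000011000111001110010)·(10000000000000000000000000) mod 2 = 1+0+0+0+0+0+0+0+0+0+0+0+0+0+0+0+0+0+0+0+0+0+0+0+0+0 mod 2 = 1
  c[3] = d·G[:,3] = (11110000011000111001110010)·(01110001111000111100001111) mod 2 = 0+1+1+1+0+0+0+0+0+1+1+0+0+0+1+1+1+0+0+0+0+0+0+0+1+0 mod 2 = 1
  c[4] = d·G[:,4] = (11110000011000111001110010)·(01000000000000000000000000) mod 2 = 0+1+0+0+0+0+0+0+0+0+0+0+0+0+0+0+0+0+0+0+0+0+0+0+0+0 mod 2 = 1
  c[5] = d·G[:,5] = (11110000011000111001110010)·(00100000000000000000000000) mod 2 = 0+0+1+0+0+0+0+0+0+0+0+0+0+0+0+0+0+0+0+0+0+0+0+0+0+0 mod 2 = 1
  c[6] = d·G[:,6] = (11110000011000111001110010)·(00010000000000000000000000) mod 2 = 0+0+0+1+0+0+0+0+0+0+0+0+0+0+0+0+0+0+0+0+0+0+0+0+0+0 mod 2 = 1
  c[7] = d·G[:,7] = (11110000011000111001110010)·(00001111111000000011111111) mod 2 = 0+0+0+0+0+0+0+0+0+1+1+0+0+0+0+0+0+0+0+1+1+1+0+0+1+0 mod 2 = 0
  c[8] = d·G[:,8] = (11110000011000111001110010)·(00001000000000000000000000) mod 2 = 0+0+0+0+0+0+0+0+0+0+0+0+0+0+0+0+0+0+0+0+0+0+0+0+0+0 mod 2 = 0
  c[9] = d·G[:,9] = (11110000011000111001110010)·(00000100000000000000000000) mod 2 = 0+0+0+0+0+0+0+0+0+0+0+0+0+0+0+0+0+0+0+0+0+0+0+0+0+0 mod 2 = 0
  c[10] = d·G[:,10] = (11110000011000111001110010)·(00000010000000000000000000) mod 2 = 0+0+0+0+0+0+0+0+0+0+0+0+0+0+0+0+0+0+0+0+0+0+0+0+0+0 mod 2 = 0
  c[11] = d·G[:,11] = (11110000011000111001110010)·(00000001000000000000000000) mod 2 = 0+0+0+0+0+0+0+0+0+0+0+0+0+0+0+0+0+0+0+0+0+0+0+0+0+0 mod 2 = 0
  c[12] = d·G[:,12] = (11110000011000111001110010)·(00000000100000000000000000) mod 2 = 0+0+0+0+0+0+0+0+0+0+0+0+0+0+0+0+0+0+0+0+0+0+0+0+0+0 mod 2 = 0
  c[13] = d·G[:,13] = (11110000011000111001110010)·(00000000010000000000000000) mod 2 = 0+0+0+0+0+0+0+0+0+1+0+0+0+0+0+0+0+0+0+0+0+0+0+0+0+0 mod 2 = 1
  c[14] = d·G[:,14] = (11110000011000111001110010)·(00000000001000000000000000) mod 2 = 0+0+0+0+0+0+0+0+0+0+1+0+0+0+0+0+0+0+0+0+0+0+0+0+0+0 mod 2 = 1
  c[15] = d·G[:,15] = (11110000011000111001110010)·(00000000000111111111111111) mod 2 = 0+0+0+0+0+0+0+0+0+0+0+0+0+0+1+1+1+0+0+1+1+1+0+0+1+0 mod 2 = 1
  c[16] = d·G[:,16] = (11110000011000111001110010)·(00000000000100000000000000) mod 2 = 0+0+0+0+0+0+0+0+0+0+0+0+0+0+0+0+0+0+0+0+0+0+0+0+0+0 mod 2 = 0
  c[17] = d·G[:,17] = (11110000011000111001110010)·(00000000000010000000000000) mod 2 = 0+0+0+0+0+0+0+0+0+0+0+0+0+0+0+0+0+0+0+0+0+0+0+0+0+0 mod 2 = 0
  c[18] = d·G[:,18] = (11110000011000111001110010)·(00000000000001000000000000) mod 2 = 0+0+0+0+0+0+0+0+0+0+0+0+0+0+0+0+0+0+0+0+0+0+0+0+0+0 mod 2 = 0
  c[19] = d·G[:,19] = (11110000011000111001110010)·(00000000000000100000000000) mod 2 = 0+0+0+0+0+0+0+0+0+0+0+0+0+0+1+0+0+0+0+0+0+0+0+0+0+0 mod 2 = 1
  c[20] = d·G[:,20] = (11110000011000111001110010)·(00000000000000010000000000) mod 2 = 0+0+0+0+0+0+0+0+0+0+0+0+0+0+0+1+0+0+0+0+0+0+0+0+0+0 mod 2 = 1
  c[21] = d·G[:,21] = (11110000011000111001110010)·(00000000000000001000000000) mod 2 = 0+0+0+0+0+0+0+0+0+0+0+0+0+0+0+0+1+0+0+0+0+0+0+0+0+0 mod 2 = 1
  c[22] = d·G[:,22] = (11110000011000111001110010)·(00000000000000000100000000) mod 2 = 0+0+0+0+0+0+0+0+0+0+0+0+0+0+0+0+0+0+0+0+0+0+0+0+0+0 mod 2 = 0
  c[23] = d·G[:,23] = (11110000011000111001110010)·(00000000000000000010000000) mod 2 = 0+0+0+0+0+0+0+0+0+0+0+0+0+0+0+0+0+0+0+0+0+0+0+0+0+0 mod 2 = 0
  c[24] = d·G[:,24] = (11110000011000111001110010)·(00000000000000000001000000) mod 2 = 0+0+0+0+0+0+0+0+0+0+0+0+0+0+0+0+0+0+0+1+0+0+0+0+0+0 mod 2 = 1
  c[25] = d·G[:,25] = (11110000011000111001110010)·(00000000000000000000100000) mod 2 = 0+0+0+0+0+0+0+0+0+0+0+0+0+0+0+0+0+0+0+0+1+0+0+0+0+0 mod 2 = 1
  c[26] = d·G[:,26] = (11110000011000111001110010)·(00000000000000000000010000) mod 2 = 0+0+0+0+0+0+0+0+0+0+0+0+0+0+0+0+0+0+0+0+0+1+0+0+0+0 mod 2 = 1
  c[27] = d·G[:,27] = (11110000011000111001110010)·(00000000000000000000001000) mod 2 = 0+0+0+0+0+0+0+0+0+0+0+0+0+0+0+0+0+0+0+0+0+0+0+0+0+0 mod 2 = 0
  c[28] = d·G[:,28] = (11110000011000111001110010)·(00000000000000000000000100) mod 2 = 0+0+0+0+0+0+0+0+0+0+0+0+0+0+0+0+0+0+0+0+0+0+0+0+0+0 mod 2 = 0
  c[29] = d·G[:,29] = (11110000011000111001110010)·(00000000000000000000000010) mod 2 = 0+0+0+0+0+0+0+0+0+0+0+0+0+0+0+0+0+0+0+0+0+0+0+0+1+0 mod 2 = 1
  c[30] = d·G[:,30] = (11110000011000111001110010)·(00000000000000000000000001) mod 2 = 0+0+0+0+0+0+0+0+0+0+0+0+0+0+0+0+0+0+0+0+0+0+0+0+0+0 mod 2 = 0
Codeword = 1111111000000111000111001110010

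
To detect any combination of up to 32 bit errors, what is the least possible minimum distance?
Detecting e errors requires d_min ≥ e + 1 = 32 + 1 = 33.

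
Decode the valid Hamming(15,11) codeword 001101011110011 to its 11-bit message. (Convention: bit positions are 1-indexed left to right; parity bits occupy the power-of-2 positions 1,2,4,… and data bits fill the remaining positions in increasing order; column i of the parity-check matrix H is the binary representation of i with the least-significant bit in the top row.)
Parity bits occupy power-of-2 positions; data bits are at positions {3,5,6,7,9,10,11,12,13,14,15} (1-indexed).
Extract: c[3]=1 c[5]=0 c[6]=1 c[7]=0 c[9]=1 c[10]=1 c[11]=1 c[12]=0 c[13]=0 c[14]=1 c[15]=1
Data = 10101110011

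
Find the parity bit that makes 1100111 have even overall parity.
Sum of data bits: 1+1+0+0+1+1+1 = 5.
5 mod 2 = 1, so parity bit = 1.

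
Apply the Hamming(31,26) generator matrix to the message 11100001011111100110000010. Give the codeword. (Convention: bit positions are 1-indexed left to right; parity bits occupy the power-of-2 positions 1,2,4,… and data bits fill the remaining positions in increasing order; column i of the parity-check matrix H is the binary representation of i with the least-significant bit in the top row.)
Codeword c = d · G (mod 2), d = 11100001011111100110000010:
  c[0] = d·G[:,0] = (11100001011111100110000010)·(11011010101101010101010101) mod 2 = 1+1+0+0+0+0+0+0+0+0+1+1+0+1+0+0+0+1+0+0+0+0+0+0+0+0 mod 2 = 0
  c[1] = d·G[:,1] = (11100001011111100110000010)·(10110110011011001100110011) mod 2 = 1+0+1+0+0+0+0+0+0+1+1+0+1+1+0+0+0+1+0+0+0+0+0+0+1+0 mod 2 = 0
  c[2] = d·G[:,2] = (11100001011111100110000010)·(10000000000000000000000000) mod 2 = 1+0+0+0+0+0+0+0+0+0+0+0+0+0+0+0+0+0+0+0+0+0+0+0+0+0 mod 2 = 1
  c[3] = d·G[:,3] = (11100001011111100110000010)·(01110001111000111100001111) mod 2 = 0+1+1+0+0+0+0+1+0+1+1+0+0+0+1+0+0+1+0+0+0+0+0+0+1+0 mod 2 = 0
  c[4] = d·G[:,4] = (11100001011111100110000010)·(01000000000000000000000000) mod 2 = 0+1+0+0+0+0+0+0+0+0+0+0+0+0+0+0+0+0+0+0+0+0+0+0+0+0 mod 2 = 1
  c[5] = d·G[:,5] = (11100001011111100110000010)·(00100000000000000000000000) mod 2 = 0+0+1+0+0+0+0+0+0+0+0+0+0+0+0+0+0+0+0+0+0+0+0+0+0+0 mod 2 = 1
  c[6] = d·G[:,6] = (11100001011111100110000010)·(00010000000000000000000000) mod 2 = 0+0+0+0+0+0+0+0+0+0+0+0+0+0+0+0+0+0+0+0+0+0+0+0+0+0 mod 2 = 0
  c[7] = d·G[:,7] = (11100001011111100110000010)·(00001111111000000011111111) mod 2 = 0+0+0+0+0+0+0+1+0+1+1+0+0+0+0+0+0+0+1+0+0+0+0+0+1+0 mod 2 = 1
  c[8] = d·G[:,8] = (11100001011111100110000010)·(00001000000000000000000000) mod 2 = 0+0+0+0+0+0+0+0+0+0+0+0+0+0+0+0+0+0+0+0+0+0+0+0+0+0 mod 2 = 0
  c[9] = d·G[:,9] = (11100001011111100110000010)·(00000100000000000000000000) mod 2 = 0+0+0+0+0+0+0+0+0+0+0+0+0+0+0+0+0+0+0+0+0+0+0+0+0+0 mod 2 = 0
  c[10] = d·G[:,10] = (11100001011111100110000010)·(00000010000000000000000000) mod 2 = 0+0+0+0+0+0+0+0+0+0+0+0+0+0+0+0+0+0+0+0+0+0+0+0+0+0 mod 2 = 0
  c[11] = d·G[:,11] = (11100001011111100110000010)·(00000001000000000000000000) mod 2 = 0+0+0+0+0+0+0+1+0+0+0+0+0+0+0+0+0+0+0+0+0+0+0+0+0+0 mod 2 = 1
  c[12] = d·G[:,12] = (11100001011111100110000010)·(00000000100000000000000000) mod 2 = 0+0+0+0+0+0+0+0+0+0+0+0+0+0+0+0+0+0+0+0+0+0+0+0+0+0 mod 2 = 0
  c[13] = d·G[:,13] = (11100001011111100110000010)·(00000000010000000000000000) mod 2 = 0+0+0+0+0+0+0+0+0+1+0+0+0+0+0+0+0+0+0+0+0+0+0+0+0+0 mod 2 = 1
  c[14] = d·G[:,14] = (11100001011111100110000010)·(00000000001000000000000000) mod 2 = 0+0+0+0+0+0+0+0+0+0+1+0+0+0+0+0+0+0+0+0+0+0+0+0+0+0 mod 2 = 1
  c[15] = d·G[:,15] = (11100001011111100110000010)·(00000000000111111111111111) mod 2 = 0+0+0+0+0+0+0+0+0+0+0+1+1+1+1+0+0+1+1+0+0+0+0+0+1+0 mod 2 = 1
  c[16] = d·G[:,16] = (11100001011111100110000010)·(00000000000100000000000000) mod 2 = 0+0+0+0+0+0+0+0+0+0+0+1+0+0+0+0+0+0+0+0+0+0+0+0+0+0 mod 2 = 1
  c[17] = d·G[:,17] = (11100001011111100110000010)·(00000000000010000000000000) mod 2 = 0+0+0+0+0+0+0+0+0+0+0+0+1+0+0+0+0+0+0+0+0+0+0+0+0+0 mod 2 = 1
  c[18] = d·G[:,18] = (11100001011111100110000010)·(00000000000001000000000000) mod 2 = 0+0+0+0+0+0+0+0+0+0+0+0+0+1+0+0+0+0+0+0+0+0+0+0+0+0 mod 2 = 1
  c[19] = d·G[:,19] = (11100001011111100110000010)·(00000000000000100000000000) mod 2 = 0+0+0+0+0+0+0+0+0+0+0+0+0+0+1+0+0+0+0+0+0+0+0+0+0+0 mod 2 = 1
  c[20] = d·G[:,20] = (11100001011111100110000010)·(00000000000000010000000000) mod 2 = 0+0+0+0+0+0+0+0+0+0+0+0+0+0+0+0+0+0+0+0+0+0+0+0+0+0 mod 2 = 0
  c[21] = d·G[:,21] = (11100001011111100110000010)·(00000000000000001000000000) mod 2 = 0+0+0+0+0+0+0+0+0+0+0+0+0+0+0+0+0+0+0+0+0+0+0+0+0+0 mod 2 = 0
  c[22] = d·G[:,22] = (11100001011111100110000010)·(00000000000000000100000000) mod 2 = 0+0+0+0+0+0+0+0+0+0+0+0+0+0+0+0+0+1+0+0+0+0+0+0+0+0 mod 2 = 1
  c[23] = d·G[:,23] = (11100001011111100110000010)·(00000000000000000010000000) mod 2 = 0+0+0+0+0+0+0+0+0+0+0+0+0+0+0+0+0+0+1+0+0+0+0+0+0+0 mod 2 = 1
  c[24] = d·G[:,24] = (11100001011111100110000010)·(00000000000000000001000000) mod 2 = 0+0+0+0+0+0+0+0+0+0+0+0+0+0+0+0+0+0+0+0+0+0+0+0+0+0 mod 2 = 0
  c[25] = d·G[:,25] = (11100001011111100110000010)·(00000000000000000000100000) mod 2 = 0+0+0+0+0+0+0+0+0+0+0+0+0+0+0+0+0+0+0+0+0+0+0+0+0+0 mod 2 = 0
  c[26] = d·G[:,26] = (11100001011111100110000010)·(00000000000000000000010000) mod 2 = 0+0+0+0+0+0+0+0+0+0+0+0+0+0+0+0+0+0+0+0+0+0+0+0+0+0 mod 2 = 0
  c[27] = d·G[:,27] = (11100001011111100110000010)·(00000000000000000000001000) mod 2 = 0+0+0+0+0+0+0+0+0+0+0+0+0+0+0+0+0+0+0+0+0+0+0+0+0+0 mod 2 = 0
  c[28] = d·G[:,28] = (11100001011111100110000010)·(00000000000000000000000100) mod 2 = 0+0+0+0+0+0+0+0+0+0+0+0+0+0+0+0+0+0+0+0+0+0+0+0+0+0 mod 2 = 0
  c[29] = d·G[:,29] = (11100001011111100110000010)·(00000000000000000000000010) mod 2 = 0+0+0+0+0+0+0+0+0+0+0+0+0+0+0+0+0+0+0+0+0+0+0+0+1+0 mod 2 = 1
  c[30] = d·G[:,30] = (11100001011111100110000010)·(00000000000000000000000001) mod 2 = 0+0+0+0+0+0+0+0+0+0+0+0+0+0+0+0+0+0+0+0+0+0+0+0+0+0 mod 2 = 0
Codeword = 0010110100010111111100110000010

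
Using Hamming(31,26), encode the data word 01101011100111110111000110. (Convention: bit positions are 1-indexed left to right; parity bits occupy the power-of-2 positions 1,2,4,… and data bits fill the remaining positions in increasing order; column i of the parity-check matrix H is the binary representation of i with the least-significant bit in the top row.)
Codeword c = d · G (mod 2), d = 01101011100111110111000110:
  c[0] = d·G[:,0] = (01101011100111110111000110)·(11011010101101010101010101) mod 2 = 0+1+0+0+1+0+1+0+1+0+0+1+0+1+0+1+0+1+0+1+0+0+0+1+0+0 mod 2 = 0
  c[1] = d·G[:,1] = (01101011100111110111000110)·(10110110011011001100110011) mod 2 = 0+0+1+0+0+0+1+0+0+0+0+0+1+1+0+0+0+1+0+0+0+0+0+0+1+0 mod 2 = 0
  c[2] = d·G[:,2] = (01101011100111110111000110)·(10000000000000000000000000) mod 2 = 0+0+0+0+0+0+0+0+0+0+0+0+0+0+0+0+0+0+0+0+0+0+0+0+0+0 mod 2 = 0
  c[3] = d·G[:,3] = (01101011100111110111000110)·(01110001111000111100001111) mod 2 = 0+1+1+0+0+0+0+1+1+0+0+0+0+0+1+1+0+1+0+0+0+0+0+1+1+0 mod 2 = 1
  c[4] = d·G[:,4] = (01101011100111110111000110)·(01000000000000000000000000) mod 2 = 0+1+0+0+0+0+0+0+0+0+0+0+0+0+0+0+0+0+0+0+0+0+0+0+0+0 mod 2 = 1
  c[5] = d·G[:,5] = (01101011100111110111000110)·(00100000000000000000000000) mod 2 = 0+0+1+0+0+0+0+0+0+0+0+0+0+0+0+0+0+0+0+0+0+0+0+0+0+0 mod 2 = 1
  c[6] = d·G[:,6] = (01101011100111110111000110)·(00010000000000000000000000) mod 2 = 0+0+0+0+0+0+0+0+0+0+0+0+0+0+0+0+0+0+0+0+0+0+0+0+0+0 mod 2 = 0
  c[7] = d·G[:,7] = (01101011100111110111000110)·(00001111111000000011111111) mod 2 = 0+0+0+0+1+0+1+1+1+0+0+0+0+0+0+0+0+0+1+1+0+0+0+1+1+0 mod 2 = 0
  c[8] = d·G[:,8] = (01101011100111110111000110)·(00001000000000000000000000) mod 2 = 0+0+0+0+1+0+0+0+0+0+0+0+0+0+0+0+0+0+0+0+0+0+0+0+0+0 mod 2 = 1
  c[9] = d·G[:,9] = (01101011100111110111000110)·(00000100000000000000000000) mod 2 = 0+0+0+0+0+0+0+0+0+0+0+0+0+0+0+0+0+0+0+0+0+0+0+0+0+0 mod 2 = 0
  c[10] = d·G[:,10] = (01101011100111110111000110)·(00000010000000000000000000) mod 2 = 0+0+0+0+0+0+1+0+0+0+0+0+0+0+0+0+0+0+0+0+0+0+0+0+0+0 mod 2 = 1
  c[11] = d·G[:,11] = (01101011100111110111000110)·(00000001000000000000000000) mod 2 = 0+0+0+0+0+0+0+1+0+0+0+0+0+0+0+0+0+0+0+0+0+0+0+0+0+0 mod 2 = 1
  c[12] = d·G[:,12] = (01101011100111110111000110)·(00000000100000000000000000) mod 2 = 0+0+0+0+0+0+0+0+1+0+0+0+0+0+0+0+0+0+0+0+0+0+0+0+0+0 mod 2 = 1
  c[13] = d·G[:,13] = (01101011100111110111000110)·(00000000010000000000000000) mod 2 = 0+0+0+0+0+0+0+0+0+0+0+0+0+0+0+0+0+0+0+0+0+0+0+0+0+0 mod 2 = 0
  c[14] = d·G[:,14] = (01101011100111110111000110)·(00000000001000000000000000) mod 2 = 0+0+0+0+0+0+0+0+0+0+0+0+0+0+0+0+0+0+0+0+0+0+0+0+0+0 mod 2 = 0
  c[15] = d·G[:,15] = (01101011100111110111000110)·(00000000000111111111111111) mod 2 = 0+0+0+0+0+0+0+0+0+0+0+1+1+1+1+1+0+1+1+1+0+0+0+1+1+0 mod 2 = 0
  c[16] = d·G[:,16] = (01101011100111110111000110)·(00000000000100000000000000) mod 2 = 0+0+0+0+0+0+0+0+0+0+0+1+0+0+0+0+0+0+0+0+0+0+0+0+0+0 mod 2 = 1
  c[17] = d·G[:,17] = (01101011100111110111000110)·(00000000000010000000000000) mod 2 = 0+0+0+0+0+0+0+0+0+0+0+0+1+0+0+0+0+0+0+0+0+0+0+0+0+0 mod 2 = 1
  c[18] = d·G[:,18] = (01101011100111110111000110)·(00000000000001000000000000) mod 2 = 0+0+0+0+0+0+0+0+0+0+0+0+0+1+0+0+0+0+0+0+0+0+0+0+0+0 mod 2 = 1
  c[19] = d·G[:,19] = (01101011100111110111000110)·(00000000000000100000000000) mod 2 = 0+0+0+0+0+0+0+0+0+0+0+0+0+0+1+0+0+0+0+0+0+0+0+0+0+0 mod 2 = 1
  c[20] = d·G[:,20] = (01101011100111110111000110)·(00000000000000010000000000) mod 2 = 0+0+0+0+0+0+0+0+0+0+0+0+0+0+0+1+0+0+0+0+0+0+0+0+0+0 mod 2 = 1
  c[21] = d·G[:,21] = (01101011100111110111000110)·(00000000000000001000000000) mod 2 = 0+0+0+0+0+0+0+0+0+0+0+0+0+0+0+0+0+0+0+0+0+0+0+0+0+0 mod 2 = 0
  c[22] = d·G[:,22] = (01101011100111110111000110)·(00000000000000000100000000) mod 2 = 0+0+0+0+0+0+0+0+0+0+0+0+0+0+0+0+0+1+0+0+0+0+0+0+0+0 mod 2 = 1
  c[23] = d·G[:,23] = (01101011100111110111000110)·(00000000000000000010000000) mod 2 = 0+0+0+0+0+0+0+0+0+0+0+0+0+0+0+0+0+0+1+0+0+0+0+0+0+0 mod 2 = 1
  c[24] = d·G[:,24] = (01101011100111110111000110)·(00000000000000000001000000) mod 2 = 0+0+0+0+0+0+0+0+0+0+0+0+0+0+0+0+0+0+0+1+0+0+0+0+0+0 mod 2 = 1
  c[25] = d·G[:,25] = (01101011100111110111000110)·(00000000000000000000100000) mod 2 = 0+0+0+0+0+0+0+0+0+0+0+0+0+0+0+0+0+0+0+0+0+0+0+0+0+0 mod 2 = 0
  c[26] = d·G[:,26] = (01101011100111110111000110)·(00000000000000000000010000) mod 2 = 0+0+0+0+0+0+0+0+0+0+0+0+0+0+0+0+0+0+0+0+0+0+0+0+0+0 mod 2 = 0
  c[27] = d·G[:,27] = (01101011100111110111000110)·(00000000000000000000001000) mod 2 = 0+0+0+0+0+0+0+0+0+0+0+0+0+0+0+0+0+0+0+0+0+0+0+0+0+0 mod 2 = 0
  c[28] = d·G[:,28] = (01101011100111110111000110)·(00000000000000000000000100) mod 2 = 0+0+0+0+0+0+0+0+0+0+0+0+0+0+0+0+0+0+0+0+0+0+0+1+0+0 mod 2 = 1
  c[29] = d·G[:,29] = (01101011100111110111000110)·(00000000000000000000000010) mod 2 = 0+0+0+0+0+0+0+0+0+0+0+0+0+0+0+0+0+0+0+0+0+0+0+0+1+0 mod 2 = 1
  c[30] = d·G[:,30] = (01101011100111110111000110)·(00000000000000000000000001) mod 2 = 0+0+0+0+0+0+0+0+0+0+0+0+0+0+0+0+0+0+0+0+0+0+0+0+0+0 mod 2 = 0
Codeword = 0001110010111000111110111000110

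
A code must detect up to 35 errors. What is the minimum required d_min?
Detecting e errors requires d_min ≥ e + 1 = 35 + 1 = 36.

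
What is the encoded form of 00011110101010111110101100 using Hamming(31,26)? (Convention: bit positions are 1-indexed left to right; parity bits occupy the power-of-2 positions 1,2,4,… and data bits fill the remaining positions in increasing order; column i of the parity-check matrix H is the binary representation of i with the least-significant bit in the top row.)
Codeword c = d · G (mod 2), d = 00011110101010111110101100:
  c[0] = d·G[:,0] = (00011110101010111110101100)·(11011010101101010101010101) mod 2 = 0+0+0+1+1+0+1+0+1+0+1+0+0+0+0+1+0+1+0+0+0+0+0+1+0+0 mod 2 = 0
  c[1] = d·G[:,1] = (00011110101010111110101100)·(10110110011011001100110011) mod 2 = 0+0+0+1+0+1+1+0+0+0+1+0+1+0+0+0+1+1+0+0+1+0+0+0+0+0 mod 2 = 0
  c[2] = d·G[:,2] = (00011110101010111110101100)·(10000000000000000000000000) mod 2 = 0+0+0+0+0+0+0+0+0+0+0+0+0+0+0+0+0+0+0+0+0+0+0+0+0+0 mod 2 = 0
  c[3] = d·G[:,3] = (00011110101010111110101100)·(01110001111000111100001111) mod 2 = 0+0+0+1+0+0+0+0+1+0+1+0+0+0+1+1+1+1+0+0+0+0+1+1+0+0 mod 2 = 1
  c[4] = d·G[:,4] = (00011110101010111110101100)·(01000000000000000000000000) mod 2 = 0+0+0+0+0+0+0+0+0+0+0+0+0+0+0+0+0+0+0+0+0+0+0+0+0+0 mod 2 = 0
  c[5] = d·G[:,5] = (00011110101010111110101100)·(00100000000000000000000000) mod 2 = 0+0+0+0+0+0+0+0+0+0+0+0+0+0+0+0+0+0+0+0+0+0+0+0+0+0 mod 2 = 0
  c[6] = d·G[:,6] = (00011110101010111110101100)·(00010000000000000000000000) mod 2 = 0+0+0+1+0+0+0+0+0+0+0+0+0+0+0+0+0+0+0+0+0+0+0+0+0+0 mod 2 = 1
  c[7] = d·G[:,7] = (00011110101010111110101100)·(00001111111000000011111111) mod 2 = 0+0+0+0+1+1+1+0+1+0+1+0+0+0+0+0+0+0+1+0+1+0+1+1+0+0 mod 2 = 1
  c[8] = d·G[:,8] = (00011110101010111110101100)·(00001000000000000000000000) mod 2 = 0+0+0+0+1+0+0+0+0+0+0+0+0+0+0+0+0+0+0+0+0+0+0+0+0+0 mod 2 = 1
  c[9] = d·G[:,9] = (00011110101010111110101100)·(00000100000000000000000000) mod 2 = 0+0+0+0+0+1+0+0+0+0+0+0+0+0+0+0+0+0+0+0+0+0+0+0+0+0 mod 2 = 1
  c[10] = d·G[:,10] = (00011110101010111110101100)·(00000010000000000000000000) mod 2 = 0+0+0+0+0+0+1+0+0+0+0+0+0+0+0+0+0+0+0+0+0+0+0+0+0+0 mod 2 = 1
  c[11] = d·G[:,11] = (00011110101010111110101100)·(00000001000000000000000000) mod 2 = 0+0+0+0+0+0+0+0+0+0+0+0+0+0+0+0+0+0+0+0+0+0+0+0+0+0 mod 2 = 0
  c[12] = d·G[:,12] = (00011110101010111110101100)·(00000000100000000000000000) mod 2 = 0+0+0+0+0+0+0+0+1+0+0+0+0+0+0+0+0+0+0+0+0+0+0+0+0+0 mod 2 = 1
  c[13] = d·G[:,13] = (00011110101010111110101100)·(00000000010000000000000000) mod 2 = 0+0+0+0+0+0+0+0+0+0+0+0+0+0+0+0+0+0+0+0+0+0+0+0+0+0 mod 2 = 0
  c[14] = d·G[:,14] = (00011110101010111110101100)·(00000000001000000000000000) mod 2 = 0+0+0+0+0+0+0+0+0+0+1+0+0+0+0+0+0+0+0+0+0+0+0+0+0+0 mod 2 = 1
  c[15] = d·G[:,15] = (00011110101010111110101100)·(00000000000111111111111111) mod 2 = 0+0+0+0+0+0+0+0+0+0+0+0+1+0+1+1+1+1+1+0+1+0+1+1+0+0 mod 2 = 1
  c[16] = d·G[:,16] = (00011110101010111110101100)·(00000000000100000000000000) mod 2 = 0+0+0+0+0+0+0+0+0+0+0+0+0+0+0+0+0+0+0+0+0+0+0+0+0+0 mod 2 = 0
  c[17] = d·G[:,17] = (00011110101010111110101100)·(00000000000010000000000000) mod 2 = 0+0+0+0+0+0+0+0+0+0+0+0+1+0+0+0+0+0+0+0+0+0+0+0+0+0 mod 2 = 1
  c[18] = d·G[:,18] = (00011110101010111110101100)·(00000000000001000000000000) mod 2 = 0+0+0+0+0+0+0+0+0+0+0+0+0+0+0+0+0+0+0+0+0+0+0+0+0+0 mod 2 = 0
  c[19] = d·G[:,19] = (00011110101010111110101100)·(00000000000000100000000000) mod 2 = 0+0+0+0+0+0+0+0+0+0+0+0+0+0+1+0+0+0+0+0+0+0+0+0+0+0 mod 2 = 1
  c[20] = d·G[:,20] = (00011110101010111110101100)·(00000000000000010000000000) mod 2 = 0+0+0+0+0+0+0+0+0+0+0+0+0+0+0+1+0+0+0+0+0+0+0+0+0+0 mod 2 = 1
  c[21] = d·G[:,21] = (00011110101010111110101100)·(00000000000000001000000000) mod 2 = 0+0+0+0+0+0+0+0+0+0+0+0+0+0+0+0+1+0+0+0+0+0+0+0+0+0 mod 2 = 1
  c[22] = d·G[:,22] = (00011110101010111110101100)·(00000000000000000100000000) mod 2 = 0+0+0+0+0+0+0+0+0+0+0+0+0+0+0+0+0+1+0+0+0+0+0+0+0+0 mod 2 = 1
  c[23] = d·G[:,23] = (00011110101010111110101100)·(00000000000000000010000000) mod 2 = 0+0+0+0+0+0+0+0+0+0+0+0+0+0+0+0+0+0+1+0+0+0+0+0+0+0 mod 2 = 1
  c[24] = d·G[:,24] = (00011110101010111110101100)·(00000000000000000001000000) mod 2 = 0+0+0+0+0+0+0+0+0+0+0+0+0+0+0+0+0+0+0+0+0+0+0+0+0+0 mod 2 = 0
  c[25] = d·G[:,25] = (00011110101010111110101100)·(00000000000000000000100000) mod 2 = 0+0+0+0+0+0+0+0+0+0+0+0+0+0+0+0+0+0+0+0+1+0+0+0+0+0 mod 2 = 1
  c[26] = d·G[:,26] = (00011110101010111110101100)·(00000000000000000000010000) mod 2 = 0+0+0+0+0+0+0+0+0+0+0+0+0+0+0+0+0+0+0+0+0+0+0+0+0+0 mod 2 = 0
  c[27] = d·G[:,27] = (00011110101010111110101100)·(00000000000000000000001000) mod 2 = 0+0+0+0+0+0+0+0+0+0+0+0+0+0+0+0+0+0+0+0+0+0+1+0+0+0 mod 2 = 1
  c[28] = d·G[:,28] = (00011110101010111110101100)·(00000000000000000000000100) mod 2 = 0+0+0+0+0+0+0+0+0+0+0+0+0+0+0+0+0+0+0+0+0+0+0+1+0+0 mod 2 = 1
  c[29] = d·G[:,29] = (00011110101010111110101100)·(00000000000000000000000010) mod 2 = 0+0+0+0+0+0+0+0+0+0+0+0+0+0+0+0+0+0+0+0+0+0+0+0+0+0 mod 2 = 0
  c[30] = d·G[:,30] = (00011110101010111110101100)·(00000000000000000000000001) mod 2 = 0+0+0+0+0+0+0+0+0+0+0+0+0+0+0+0+0+0+0+0+0+0+0+0+0+0 mod 2 = 0
Codeword = 0001001111101011010111110101100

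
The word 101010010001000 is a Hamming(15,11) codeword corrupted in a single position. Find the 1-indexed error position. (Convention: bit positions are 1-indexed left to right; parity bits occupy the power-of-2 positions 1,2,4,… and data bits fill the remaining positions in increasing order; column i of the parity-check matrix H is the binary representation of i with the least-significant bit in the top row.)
Syndrome s = H · r^T (mod 2), r = 101010010001000:
  s[0] = (101010101010101)·(101010010001000) mod 2 = 1+0+1+0+1+0+0+0+0+0+0+0+0+0+0 mod 2 = 1
  s[1] = (011001100110011)·(101010010001000) mod 2 = 0+0+1+0+0+0+0+0+0+0+0+0+0+0+0 mod 2 = 1
  s[2] = (000111100001111)·(101010010001000) mod 2 = 0+0+0+0+1+0+0+0+0+0+0+1+0+0+0 mod 2 = 0
  s[3] = (000000011111111)·(101010010001000) mod 2 = 0+0+0+0+0+0+0+1+0+0+0+1+0+0+0 mod 2 = 0
Syndrome = 1100
Column i of H is the binary representation of i, so the syndrome is the binary index of the flipped bit.
Read s = 1100 with s[0] as LSB: 1·2^0 + 1·2^1 + 0·2^2 + 0·2^3 = 3.
Error is at bit position 3.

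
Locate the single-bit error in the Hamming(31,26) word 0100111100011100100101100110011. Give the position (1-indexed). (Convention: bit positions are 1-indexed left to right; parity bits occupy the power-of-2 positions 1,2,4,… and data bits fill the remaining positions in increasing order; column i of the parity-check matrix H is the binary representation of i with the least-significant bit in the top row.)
Syndrome s = H · r^T (mod 2), r = 0100111100011100100101100110011:
  s[0] = (1010101010101010101010101010101)·(0100111100011100100101100110011) mod 2 = 0+0+0+0+1+0+1+0+0+0+0+0+1+0+0+0+1+0+0+0+0+0+1+0+0+0+1+0+0+0+1 mod 2 = 1
  s[1] = (0110011001100110011001100110011)·(0100111100011100100101100110011) mod 2 = 0+1+0+0+0+1+1+0+0+0+0+0+0+1+0+0+0+0+0+0+0+1+1+0+0+1+1+0+0+1+1 mod 2 = 0
  s[2] = (0001111000011110000111100001111)·(0100111100011100100101100110011) mod 2 = 0+0+0+0+1+1+1+0+0+0+0+1+1+1+0+0+0+0+0+1+0+1+1+0+0+0+0+0+0+1+1 mod 2 = 1
  s[3] = (0000000111111110000000011111111)·(0100111100011100100101100110011) mod 2 = 0+0+0+0+0+0+0+1+0+0+0+1+1+1+0+0+0+0+0+0+0+0+0+0+0+1+1+0+0+1+1 mod 2 = 0
  s[4] = (0000000000000001111111111111111)·(0100111100011100100101100110011) mod 2 = 0+0+0+0+0+0+0+0+0+0+0+0+0+0+0+0+1+0+0+1+0+1+1+0+0+1+1+0+0+1+1 mod 2 = 0
Syndrome = 10100
Column i of H is the binary representation of i, so the syndrome is the binary index of the flipped bit.
Read s = 10100 with s[0] as LSB: 1·2^0 + 0·2^1 + 1·2^2 + 0·2^3 + 0·2^4 = 5.
Error is at bit position 5.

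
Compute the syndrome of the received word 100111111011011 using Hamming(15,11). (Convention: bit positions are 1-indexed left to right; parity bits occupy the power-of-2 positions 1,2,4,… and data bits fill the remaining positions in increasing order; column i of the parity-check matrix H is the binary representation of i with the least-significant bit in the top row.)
Syndrome s = H · r^T (mod 2), r = 100111111011011:
  s[0] = (101010101010101)·(100111111011011) mod 2 = 1+0+0+0+1+0+1+0+1+0+1+0+0+0+1 mod 2 = 0
  s[1] = (011001100110011)·(100111111011011) mod 2 = 0+0+0+0+0+1+1+0+0+0+1+0+0+1+1 mod 2 = 1
  s[2] = (000111100001111)·(100111111011011) mod 2 = 0+0+0+1+1+1+1+0+0+0+0+1+0+1+1 mod 2 = 1
  s[3] = (000000011111111)·(100111111011011) mod 2 = 0+0+0+0+0+0+0+1+1+0+1+1+0+1+1 mod 2 = 0
Syndrome = 0110
Non-zero syndrome: error at position 6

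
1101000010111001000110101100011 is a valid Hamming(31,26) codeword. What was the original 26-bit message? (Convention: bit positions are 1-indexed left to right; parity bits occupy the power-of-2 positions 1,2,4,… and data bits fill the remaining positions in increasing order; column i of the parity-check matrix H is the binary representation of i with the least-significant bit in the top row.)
Parity bits occupy power-of-2 positions; data bits are at positions {3,5,6,7,9,10,11,12,13,14,15,17,18,19,20,21,22,23,24,25,26,27,28,29,30,31} (1-indexed).
Extract: c[3]=0 c[5]=0 c[6]=0 c[7]=0 c[9]=1 c[10]=0 c[11]=1 c[12]=1 c[13]=1 c[14]=0 c[15]=0 c[17]=0 c[18]=0 c[19]=0 c[20]=1 c[21]=1 c[22]=0 c[23]=1 c[24]=0 c[25]=1 c[26]=1 c[27]=0 c[28]=0 c[29]=0 c[30]=1 c[31]=1
Data = 00001011100000110101100011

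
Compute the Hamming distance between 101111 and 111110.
XOR = 010001, count of 1s = 2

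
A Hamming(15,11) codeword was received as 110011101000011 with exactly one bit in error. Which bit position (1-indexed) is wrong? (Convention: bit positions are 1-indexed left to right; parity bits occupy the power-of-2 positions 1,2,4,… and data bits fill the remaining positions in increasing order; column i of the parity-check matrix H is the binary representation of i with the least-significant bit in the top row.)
Syndrome s = H · r^T (mod 2), r = 110011101000011:
  s[0] = (101010101010101)·(110011101000011) mod 2 = 1+0+0+0+1+0+1+0+1+0+0+0+0+0+1 mod 2 = 1
  s[1] = (011001100110011)·(110011101000011) mod 2 = 0+1+0+0+0+1+1+0+0+0+0+0+0+1+1 mod 2 = 1
  s[2] = (000111100001111)·(110011101000011) mod 2 = 0+0+0+0+1+1+1+0+0+0+0+0+0+1+1 mod 2 = 1
  s[3] = (000000011111111)·(110011101000011) mod 2 = 0+0+0+0+0+0+0+0+1+0+0+0+0+1+1 mod 2 = 1
Syndrome = 1111
Column i of H is the binary representation of i, so the syndrome is the binary index of the flipped bit.
Read s = 1111 with s[0] as LSB: 1·2^0 + 1·2^1 + 1·2^2 + 1·2^3 = 15.
Error is at bit position 15.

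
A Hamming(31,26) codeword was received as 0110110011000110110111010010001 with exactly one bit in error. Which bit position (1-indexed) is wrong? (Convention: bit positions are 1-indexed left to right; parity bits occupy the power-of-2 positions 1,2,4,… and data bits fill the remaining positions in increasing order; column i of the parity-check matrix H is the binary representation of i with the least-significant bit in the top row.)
Syndrome s = H · r^T (mod 2), r = 0110110011000110110111010010001:
  s[0] = (1010101010101010101010101010101)·(0110110011000110110111010010001) mod 2 = 0+0+1+0+1+0+0+0+1+0+0+0+0+0+1+0+1+0+0+0+1+0+0+0+0+0+1+0+0+0+1 mod 2 = 0
  s[1] = (0110011001100110011001100110011)·(0110110011000110110111010010001) mod 2 = 0+1+1+0+0+1+0+0+0+1+0+0+0+1+1+0+0+1+0+0+0+1+0+0+0+0+1+0+0+0+1 mod 2 = 0
  s[2] = (0001111000011110000111100001111)·(0110110011000110110111010010001) mod 2 = 0+0+0+0+1+1+0+0+0+0+0+0+0+1+1+0+0+0+0+1+1+1+0+0+0+0+0+0+0+0+1 mod 2 = 0
  s[3] = (0000000111111110000000011111111)·(0110110011000110110111010010001) mod 2 = 0+0+0+0+0+0+0+0+1+1+0+0+0+1+1+0+0+0+0+0+0+0+0+1+0+0+1+0+0+0+1 mod 2 = 1
  s[4] = (0000000000000001111111111111111)·(0110110011000110110111010010001) mod 2 = 0+0+0+0+0+0+0+0+0+0+0+0+0+0+0+0+1+1+0+1+1+1+0+1+0+0+1+0+0+0+1 mod 2 = 0
Syndrome = 00010
Column i of H is the binary representation of i, so the syndrome is the binary index of the flipped bit.
Read s = 00010 with s[0] as LSB: 0·2^0 + 0·2^1 + 0·2^2 + 1·2^3 + 0·2^4 = 8.
Error is at bit position 8.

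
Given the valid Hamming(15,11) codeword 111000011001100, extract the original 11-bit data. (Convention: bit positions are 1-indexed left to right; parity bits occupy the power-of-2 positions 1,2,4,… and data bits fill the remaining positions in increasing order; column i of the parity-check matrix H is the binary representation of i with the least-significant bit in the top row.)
Parity bits occupy power-of-2 positions; data bits are at positions {3,5,6,7,9,10,11,12,13,14,15} (1-indexed).
Extract: c[3]=1 c[5]=0 c[6]=0 c[7]=0 c[9]=1 c[10]=0 c[11]=0 c[12]=1 c[13]=1 c[14]=0 c[15]=0
Data = 10001001100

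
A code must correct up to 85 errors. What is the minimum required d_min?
Correcting t errors requires d_min ≥ 2t + 1 = 2·85 + 1 = 171.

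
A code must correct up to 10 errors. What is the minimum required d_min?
Correcting t errors requires d_min ≥ 2t + 1 = 2·10 + 1 = 21.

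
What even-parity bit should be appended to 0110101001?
Sum of data bits: 0+1+1+0+1+0+1+0+0+1 = 5.
5 mod 2 = 1, so parity bit = 1.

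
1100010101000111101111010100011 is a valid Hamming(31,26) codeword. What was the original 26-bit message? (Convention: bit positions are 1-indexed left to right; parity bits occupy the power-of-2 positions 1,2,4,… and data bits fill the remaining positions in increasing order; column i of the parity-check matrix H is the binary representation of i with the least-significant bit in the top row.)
Parity bits occupy power-of-2 positions; data bits are at positions {3,5,6,7,9,10,11,12,13,14,15,17,18,19,20,21,22,23,24,25,26,27,28,29,30,31} (1-indexed).
Extract: c[3]=0 c[5]=0 c[6]=1 c[7]=0 c[9]=0 c[10]=1 c[11]=0 c[12]=0 c[13]=0 c[14]=1 c[15]=1 c[17]=1 c[18]=0 c[19]=1 c[20]=1 c[21]=1 c[22]=1 c[23]=0 c[24]=1 c[25]=0 c[26]=1 c[27]=0 c[28]=0 c[29]=0 c[30]=1 c[31]=1
Data = 00100100011101111010100011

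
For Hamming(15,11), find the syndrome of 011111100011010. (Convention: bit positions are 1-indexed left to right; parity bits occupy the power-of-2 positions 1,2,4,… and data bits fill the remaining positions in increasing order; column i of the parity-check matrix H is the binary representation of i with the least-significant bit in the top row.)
Syndrome s = H · r^T (mod 2), r = 011111100011010:
  s[0] = (101010101010101)·(011111100011010) mod 2 = 0+0+1+0+1+0+1+0+0+0+1+0+0+0+0 mod 2 = 0
  s[1] = (011001100110011)·(011111100011010) mod 2 = 0+1+1+0+0+1+1+0+0+0+1+0+0+1+0 mod 2 = 0
  s[2] = (000111100001111)·(011111100011010) mod 2 = 0+0+0+1+1+1+1+0+0+0+0+1+0+1+0 mod 2 = 0
  s[3] = (000000011111111)·(011111100011010) mod 2 = 0+0+0+0+0+0+0+0+0+0+1+1+0+1+0 mod 2 = 1
Syndrome = 0001
Non-zero syndrome: error at position 8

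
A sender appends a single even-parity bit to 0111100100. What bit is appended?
Sum of data bits: 0+1+1+1+1+0+0+1+0+0 = 5.
5 mod 2 = 1, so parity bit = 1.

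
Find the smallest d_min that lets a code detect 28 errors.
Detecting e errors requires d_min ≥ e + 1 = 28 + 1 = 29.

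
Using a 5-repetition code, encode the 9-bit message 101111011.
Repeat each bit 5× and concatenate:
1→11111  0→00000  1→11111  1→11111  1→11111  1→11111  0→00000  1→11111  1→11111
Codeword = 111110000011111111111111111111000001111111111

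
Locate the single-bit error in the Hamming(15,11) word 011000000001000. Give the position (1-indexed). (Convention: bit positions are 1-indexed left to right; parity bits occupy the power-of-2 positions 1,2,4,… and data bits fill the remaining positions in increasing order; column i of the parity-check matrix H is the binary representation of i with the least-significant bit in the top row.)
Syndrome s = H · r^T (mod 2), r = 011000000001000:
  s[0] = (101010101010101)·(011000000001000) mod 2 = 0+0+1+0+0+0+0+0+0+0+0+0+0+0+0 mod 2 = 1
  s[1] = (011001100110011)·(011000000001000) mod 2 = 0+1+1+0+0+0+0+0+0+0+0+0+0+0+0 mod 2 = 0
  s[2] = (000111100001111)·(011000000001000) mod 2 = 0+0+0+0+0+0+0+0+0+0+0+1+0+0+0 mod 2 = 1
  s[3] = (000000011111111)·(011000000001000) mod 2 = 0+0+0+0+0+0+0+0+0+0+0+1+0+0+0 mod 2 = 1
Syndrome = 1011
Column i of H is the binary representation of i, so the syndrome is the binary index of the flipped bit.
Read s = 1011 with s[0] as LSB: 1·2^0 + 0·2^1 + 1·2^2 + 1·2^3 = 13.
Error is at bit position 13.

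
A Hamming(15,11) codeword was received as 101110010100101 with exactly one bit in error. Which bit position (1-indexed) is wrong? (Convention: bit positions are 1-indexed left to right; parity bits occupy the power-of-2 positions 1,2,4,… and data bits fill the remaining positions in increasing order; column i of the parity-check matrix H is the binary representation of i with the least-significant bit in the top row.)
Syndrome s = H · r^T (mod 2), r = 101110010100101:
  s[0] = (101010101010101)·(101110010100101) mod 2 = 1+0+1+0+1+0+0+0+0+0+0+0+1+0+1 mod 2 = 1
  s[1] = (011001100110011)·(101110010100101) mod 2 = 0+0+1+0+0+0+0+0+0+1+0+0+0+0+1 mod 2 = 1
  s[2] = (000111100001111)·(101110010100101) mod 2 = 0+0+0+1+1+0+0+0+0+0+0+0+1+0+1 mod 2 = 0
  s[3] = (000000011111111)·(101110010100101) mod 2 = 0+0+0+0+0+0+0+1+0+1+0+0+1+0+1 mod 2 = 0
Syndrome = 1100
Column i of H is the binary representation of i, so the syndrome is the binary index of the flipped bit.
Read s = 1100 with s[0] as LSB: 1·2^0 + 1·2^1 + 0·2^2 + 0·2^3 = 3.
Error is at bit position 3.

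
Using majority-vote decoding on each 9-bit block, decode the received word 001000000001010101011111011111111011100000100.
Split into 9-bit blocks and majority-vote each:
  block 1 = 001000000: 1 ones, 8 zeros → 0
  block 2 = 001010101: 4 ones, 5 zeros → 0
  block 3 = 011111011: 7 ones, 2 zeros → 1
  block 4 = 111111011: 8 ones, 1 zeros → 1
  block 5 = 100000100: 2 ones, 7 zeros → 0
Decoded = 00110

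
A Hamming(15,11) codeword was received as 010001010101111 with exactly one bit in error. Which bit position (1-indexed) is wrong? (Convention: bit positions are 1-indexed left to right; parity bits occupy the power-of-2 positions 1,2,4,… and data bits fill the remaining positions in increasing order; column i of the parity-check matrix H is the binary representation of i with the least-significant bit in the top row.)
Syndrome s = H · r^T (mod 2), r = 010001010101111:
  s[0] = (101010101010101)·(010001010101111) mod 2 = 0+0+0+0+0+0+0+0+0+0+0+0+1+0+1 mod 2 = 0
  s[1] = (011001100110011)·(010001010101111) mod 2 = 0+1+0+0+0+1+0+0+0+1+0+0+0+1+1 mod 2 = 1
  s[2] = (000111100001111)·(010001010101111) mod 2 = 0+0+0+0+0+1+0+0+0+0+0+1+1+1+1 mod 2 = 1
  s[3] = (000000011111111)·(010001010101111) mod 2 = 0+0+0+0+0+0+0+1+0+1+0+1+1+1+1 mod 2 = 0
Syndrome = 0110
Column i of H is the binary representation of i, so the syndrome is the binary index of the flipped bit.
Read s = 0110 with s[0] as LSB: 0·2^0 + 1·2^1 + 1·2^2 + 0·2^3 = 6.
Error is at bit position 6.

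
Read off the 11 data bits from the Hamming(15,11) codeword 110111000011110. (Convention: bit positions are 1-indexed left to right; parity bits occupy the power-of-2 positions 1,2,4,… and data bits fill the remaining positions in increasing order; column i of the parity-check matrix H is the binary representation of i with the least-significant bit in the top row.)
Parity bits occupy power-of-2 positions; data bits are at positions {3,5,6,7,9,10,11,12,13,14,15} (1-indexed).
Extract: c[3]=0 c[5]=1 c[6]=1 c[7]=0 c[9]=0 c[10]=0 c[11]=1 c[12]=1 c[13]=1 c[14]=1 c[15]=0
Data = 01100011110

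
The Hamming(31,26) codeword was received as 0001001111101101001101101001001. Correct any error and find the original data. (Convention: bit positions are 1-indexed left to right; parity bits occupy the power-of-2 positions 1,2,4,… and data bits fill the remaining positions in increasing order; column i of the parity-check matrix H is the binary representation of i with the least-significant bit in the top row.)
Syndrome s = H · r^T (mod 2), r = 0001001111101101001101101001001:
  s[0] = (1010101010101010101010101010101)·(0001001111101101001101101001001) mod 2 = 0+0+0+0+0+0+1+0+1+0+1+0+1+0+0+0+0+0+1+0+0+0+1+0+1+0+0+0+0+0+1 mod 2 = 0
  s[1] = (0110011001100110011001100110011)·(0001001111101101001101101001001) mod 2 = 0+0+0+0+0+0+1+0+0+1+1+0+0+1+0+0+0+0+1+0+0+1+1+0+0+0+0+0+0+0+1 mod 2 = 0
  s[2] = (0001111000011110000111100001111)·(0001001111101101001101101001001) mod 2 = 0+0+0+1+0+0+1+0+0+0+0+0+1+1+0+0+0+0+0+1+0+1+1+0+0+0+0+1+0+0+1 mod 2 = 1
  s[3] = (0000000111111110000000011111111)·(0001001111101101001101101001001) mod 2 = 0+0+0+0+0+0+0+1+1+1+1+0+1+1+0+0+0+0+0+0+0+0+0+0+1+0+0+1+0+0+1 mod 2 = 1
  s[4] = (0000000000000001111111111111111)·(0001001111101101001101101001001) mod 2 = 0+0+0+0+0+0+0+0+0+0+0+0+0+0+0+1+0+0+1+1+0+1+1+0+1+0+0+1+0+0+1 mod 2 = 0
Syndrome = 00110
Column 12 of H equals this syndrome → error at bit 12 (1-indexed).
Flip bit 12: 0001001111101101001101101001001 → 0001001111111101001101101001001
Extract data bits at positions {3,5,6,7,9,10,11,12,13,14,15,17,18,19,20,21,22,23,24,25,26,27,28,29,30,31}: 00011111110001101101001001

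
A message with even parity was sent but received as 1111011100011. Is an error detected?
Sum of received bits: 1+1+1+1+0+1+1+1+0+0+0+1+1 = 9; 9 mod 2 = 1. Result is 1 ≠ 0 → error detected.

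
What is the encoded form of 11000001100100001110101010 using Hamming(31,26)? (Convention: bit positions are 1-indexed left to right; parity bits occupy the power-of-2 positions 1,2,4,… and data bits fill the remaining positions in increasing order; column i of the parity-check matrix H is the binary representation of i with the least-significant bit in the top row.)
Codeword c = d · G (mod 2), d = 11000001100100001110101010:
  c[0] = d·G[:,0] = (11000001100100001110101010)·(11011010101101010101010101) mod 2 = 1+1+0+0+0+0+0+0+1+0+0+1+0+0+0+0+0+1+0+0+0+0+0+0+0+0 mod 2 = 1
  c[1] = d·G[:,1] = (11000001100100001110101010)·(10110110011011001100110011) mod 2 = 1+0+0+0+0+0+0+0+0+0+0+0+0+0+0+0+1+1+0+0+1+0+0+0+1+0 mod 2 = 1
  c[2] = d·G[:,2] = (11000001100100001110101010)·(10000000000000000000000000) mod 2 = 1+0+0+0+0+0+0+0+0+0+0+0+0+0+0+0+0+0+0+0+0+0+0+0+0+0 mod 2 = 1
  c[3] = d·G[:,3] = (11000001100100001110101010)·(01110001111000111100001111) mod 2 = 0+1+0+0+0+0+0+1+1+0+0+0+0+0+0+0+1+1+0+0+0+0+1+0+1+0 mod 2 = 1
  c[4] = d·G[:,4] = (11000001100100001110101010)·(01000000000000000000000000) mod 2 = 0+1+0+0+0+0+0+0+0+0+0+0+0+0+0+0+0+0+0+0+0+0+0+0+0+0 mod 2 = 1
  c[5] = d·G[:,5] = (11000001100100001110101010)·(00100000000000000000000000) mod 2 = 0+0+0+0+0+0+0+0+0+0+0+0+0+0+0+0+0+0+0+0+0+0+0+0+0+0 mod 2 = 0
  c[6] = d·G[:,6] = (11000001100100001110101010)·(00010000000000000000000000) mod 2 = 0+0+0+0+0+0+0+0+0+0+0+0+0+0+0+0+0+0+0+0+0+0+0+0+0+0 mod 2 = 0
  c[7] = d·G[:,7] = (11000001100100001110101010)·(00001111111000000011111111) mod 2 = 0+0+0+0+0+0+0+1+1+0+0+0+0+0+0+0+0+0+1+0+1+0+1+0+1+0 mod 2 = 0
  c[8] = d·G[:,8] = (11000001100100001110101010)·(00001000000000000000000000) mod 2 = 0+0+0+0+0+0+0+0+0+0+0+0+0+0+0+0+0+0+0+0+0+0+0+0+0+0 mod 2 = 0
  c[9] = d·G[:,9] = (11000001100100001110101010)·(00000100000000000000000000) mod 2 = 0+0+0+0+0+0+0+0+0+0+0+0+0+0+0+0+0+0+0+0+0+0+0+0+0+0 mod 2 = 0
  c[10] = d·G[:,10] = (11000001100100001110101010)·(00000010000000000000000000) mod 2 = 0+0+0+0+0+0+0+0+0+0+0+0+0+0+0+0+0+0+0+0+0+0+0+0+0+0 mod 2 = 0
  c[11] = d·G[:,11] = (11000001100100001110101010)·(00000001000000000000000000) mod 2 = 0+0+0+0+0+0+0+1+0+0+0+0+0+0+0+0+0+0+0+0+0+0+0+0+0+0 mod 2 = 1
  c[12] = d·G[:,12] = (11000001100100001110101010)·(00000000100000000000000000) mod 2 = 0+0+0+0+0+0+0+0+1+0+0+0+0+0+0+0+0+0+0+0+0+0+0+0+0+0 mod 2 = 1
  c[13] = d·G[:,13] = (11000001100100001110101010)·(00000000010000000000000000) mod 2 = 0+0+0+0+0+0+0+0+0+0+0+0+0+0+0+0+0+0+0+0+0+0+0+0+0+0 mod 2 = 0
  c[14] = d·G[:,14] = (11000001100100001110101010)·(00000000001000000000000000) mod 2 = 0+0+0+0+0+0+0+0+0+0+0+0+0+0+0+0+0+0+0+0+0+0+0+0+0+0 mod 2 = 0
  c[15] = d·G[:,15] = (11000001100100001110101010)·(00000000000111111111111111) mod 2 = 0+0+0+0+0+0+0+0+0+0+0+1+0+0+0+0+1+1+1+0+1+0+1+0+1+0 mod 2 = 1
  c[16] = d·G[:,16] = (11000001100100001110101010)·(00000000000100000000000000) mod 2 = 0+0+0+0+0+0+0+0+0+0+0+1+0+0+0+0+0+0+0+0+0+0+0+0+0+0 mod 2 = 1
  c[17] = d·G[:,17] = (11000001100100001110101010)·(00000000000010000000000000) mod 2 = 0+0+0+0+0+0+0+0+0+0+0+0+0+0+0+0+0+0+0+0+0+0+0+0+0+0 mod 2 = 0
  c[18] = d·G[:,18] = (11000001100100001110101010)·(00000000000001000000000000) mod 2 = 0+0+0+0+0+0+0+0+0+0+0+0+0+0+0+0+0+0+0+0+0+0+0+0+0+0 mod 2 = 0
  c[19] = d·G[:,19] = (11000001100100001110101010)·(00000000000000100000000000) mod 2 = 0+0+0+0+0+0+0+0+0+0+0+0+0+0+0+0+0+0+0+0+0+0+0+0+0+0 mod 2 = 0
  c[20] = d·G[:,20] = (11000001100100001110101010)·(00000000000000010000000000) mod 2 = 0+0+0+0+0+0+0+0+0+0+0+0+0+0+0+0+0+0+0+0+0+0+0+0+0+0 mod 2 = 0
  c[21] = d·G[:,21] = (11000001100100001110101010)·(00000000000000001000000000) mod 2 = 0+0+0+0+0+0+0+0+0+0+0+0+0+0+0+0+1+0+0+0+0+0+0+0+0+0 mod 2 = 1
  c[22] = d·G[:,22] = (11000001100100001110101010)·(00000000000000000100000000) mod 2 = 0+0+0+0+0+0+0+0+0+0+0+0+0+0+0+0+0+1+0+0+0+0+0+0+0+0 mod 2 = 1
  c[23] = d·G[:,23] = (11000001100100001110101010)·(00000000000000000010000000) mod 2 = 0+0+0+0+0+0+0+0+0+0+0+0+0+0+0+0+0+0+1+0+0+0+0+0+0+0 mod 2 = 1
  c[24] = d·G[:,24] = (11000001100100001110101010)·(00000000000000000001000000) mod 2 = 0+0+0+0+0+0+0+0+0+0+0+0+0+0+0+0+0+0+0+0+0+0+0+0+0+0 mod 2 = 0
  c[25] = d·G[:,25] = (11000001100100001110101010)·(00000000000000000000100000) mod 2 = 0+0+0+0+0+0+0+0+0+0+0+0+0+0+0+0+0+0+0+0+1+0+0+0+0+0 mod 2 = 1
  c[26] = d·G[:,26] = (11000001100100001110101010)·(00000000000000000000010000) mod 2 = 0+0+0+0+0+0+0+0+0+0+0+0+0+0+0+0+0+0+0+0+0+0+0+0+0+0 mod 2 = 0
  c[27] = d·G[:,27] = (11000001100100001110101010)·(00000000000000000000001000) mod 2 = 0+0+0+0+0+0+0+0+0+0+0+0+0+0+0+0+0+0+0+0+0+0+1+0+0+0 mod 2 = 1
  c[28] = d·G[:,28] = (11000001100100001110101010)·(00000000000000000000000100) mod 2 = 0+0+0+0+0+0+0+0+0+0+0+0+0+0+0+0+0+0+0+0+0+0+0+0+0+0 mod 2 = 0
  c[29] = d·G[:,29] = (11000001100100001110101010)·(00000000000000000000000010) mod 2 = 0+0+0+0+0+0+0+0+0+0+0+0+0+0+0+0+0+0+0+0+0+0+0+0+1+0 mod 2 = 1
  c[30] = d·G[:,30] = (11000001100100001110101010)·(00000000000000000000000001) mod 2 = 0+0+0+0+0+0+0+0+0+0+0+0+0+0+0+0+0+0+0+0+0+0+0+0+0+0 mod 2 = 0
Codeword = 1111100000011001100001110101010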